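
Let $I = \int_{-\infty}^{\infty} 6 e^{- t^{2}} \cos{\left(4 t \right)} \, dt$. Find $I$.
$\frac{6 \sqrt{\pi}}{e^{4}}$

Treat the cosine frequency as a parameter and define $I(b) = \int_{-\infty}^{\infty} 6 e^{- t^{2}} \cos{\left(b t \right)} \, dt$.

Differentiating under the integral sign,
$$I'(b) = \int_{-\infty}^{\infty} - 6 t e^{- t^{2}} \sin{\left(b t \right)} \, dt.$$

Integrate $\int_{-\infty}^{\infty} t \sin(b t)\, e^{- t^{2}}\, dt$ by parts with $u = \sin(b t)$ and $dv = t\, e^{- t^{2}}\, dt$, giving $v = - \frac{e^{- t^{2}}}{2}$. The boundary term vanishes and
$$\int_{-\infty}^{\infty} t \sin(b t)\, e^{- t^{2}}\, dt = \frac{b}{2} \int_{-\infty}^{\infty} \cos(b t)\, e^{- t^{2}}\, dt,$$
so $I'(b) = - \frac{b}{2}\, I(b)$.

This is a separable first-order ODE; solving with the initial condition $I(0) = \int_{-\infty}^{\infty} 6 e^{- t^{2}}\,dt = 6 \sqrt{\pi}$ gives
$$I(b) = 6 \sqrt{\pi} e^{- \frac{b^{2}}{4}}.$$

Setting $b = 4$:
$$I = \frac{6 \sqrt{\pi}}{e^{4}}.$$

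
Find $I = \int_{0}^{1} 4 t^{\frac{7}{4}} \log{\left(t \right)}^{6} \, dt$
$\frac{47185920}{19487171}$

Start from the elementary integral
$$J(a) = \int_{0}^{1} 4 t^{a} \, dt = \frac{4}{a + 1}.$$

Differentiating under the integral sign brings down a factor of $\ln t$:
$$\frac{dJ}{da} = \int_{0}^{1} 4 t^{a} \log{\left(t \right)} \, dt = - \frac{4}{\left(a + 1\right)^{2}}.$$

Repeating $6$ times in total — each differentiation brings down another $\ln t$ — gives
$$\frac{d^{6}J}{da^{6}} = \int_{0}^{1} 4 t^{a} \log{\left(t \right)}^{6} \, dt = \frac{2880}{\left(a + 1\right)^{7}},$$
and the integrand here is exactly the target integrand, so $I = \frac{2880}{\left(a + 1\right)^{7}}$.

Setting $a = \frac{7}{4}$:
$$I = \frac{47185920}{19487171}.$$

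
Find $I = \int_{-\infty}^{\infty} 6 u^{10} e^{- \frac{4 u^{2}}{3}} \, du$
$\frac{688905 \sqrt{3} \sqrt{\pi}}{32768}$

Start from the elementary integral
$$J(a) = \int_{-\infty}^{\infty} 6 e^{- a u^{2}} \, du = \frac{6 \sqrt{\pi}}{\sqrt{a}}.$$

Differentiating under the integral sign brings down a factor of $(-u^2)$:
$$\frac{dJ}{da} = \int_{-\infty}^{\infty} - 6 u^{2} e^{- a u^{2}} \, du = - \frac{3 \sqrt{\pi}}{a^{\frac{3}{2}}}.$$

Repeating $5$ times in total — each differentiation brings down another $(-u^2)$ — gives
$$\frac{d^{5}J}{da^{5}} = \int_{-\infty}^{\infty} - 6 u^{10} e^{- a u^{2}} \, du = - \frac{2835 \sqrt{\pi}}{16 a^{\frac{11}{2}}},$$
and the integrand here is $(-1)^{5}$ times the target integrand, so $I = (-1)^{5}\,\frac{d^{5}J}{da^{5}} = \frac{2835 \sqrt{\pi}}{16 a^{\frac{11}{2}}}$.

Setting $a = \frac{4}{3}$:
$$I = \frac{688905 \sqrt{3} \sqrt{\pi}}{32768}.$$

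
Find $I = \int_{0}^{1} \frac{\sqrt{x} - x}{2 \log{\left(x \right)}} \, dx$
$- \log{\left(2 \right)} + \frac{\log{\left(3 \right)}}{2}$

Replace the exponent $1$ by a parameter $a$: let $I(a) = \int_{0}^{1} \frac{\sqrt{x} - x^{a}}{2 \log{\left(x \right)}} \, dx$.

Since $\dfrac{\partial}{\partial a}\,x^{a} = x^{a} \ln x$, the $\ln x$ in the denominator cancels and
$$\frac{dI}{da} = \int_{0}^{1} - \frac{1}{2} x^{a} \, dx = - \frac{1}{2} \left[\frac{x^{a+1}}{a+1}\right]_0^1 = - \frac{1}{2 a + 2}.$$

Integrating with respect to $a$ gives $I(a) = - \frac{\log{\left(a + 1 \right)}}{2} - \frac{\log{\left(2 \right)}}{2} + \frac{\log{\left(3 \right)}}{2} + C$.

At $a = \frac{1}{2}$ the integrand is identically $0$, so $I(\frac{1}{2}) = 0$. The closed form gives $0$, hence $C = 0$.

Setting $a = 1$:
$$I = - \log{\left(2 \right)} + \frac{\log{\left(3 \right)}}{2}.$$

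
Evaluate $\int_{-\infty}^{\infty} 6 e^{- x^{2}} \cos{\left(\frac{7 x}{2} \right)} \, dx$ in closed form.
$\frac{6 \sqrt{\pi}}{e^{\frac{49}{16}}}$

Treat the cosine frequency as a parameter and define $I(b) = \int_{-\infty}^{\infty} 6 e^{- x^{2}} \cos{\left(b x \right)} \, dx$.

Differentiating under the integral sign,
$$I'(b) = \int_{-\infty}^{\infty} - 6 x e^{- x^{2}} \sin{\left(b x \right)} \, dx.$$

Integrate $\int_{-\infty}^{\infty} x \sin(b x)\, e^{- x^{2}}\, dx$ by parts with $u = \sin(b x)$ and $dv = x\, e^{- x^{2}}\, dx$, giving $v = - \frac{e^{- x^{2}}}{2}$. The boundary term vanishes and
$$\int_{-\infty}^{\infty} x \sin(b x)\, e^{- x^{2}}\, dx = \frac{b}{2} \int_{-\infty}^{\infty} \cos(b x)\, e^{- x^{2}}\, dx,$$
so $I'(b) = - \frac{b}{2}\, I(b)$.

This is a separable first-order ODE; solving with the initial condition $I(0) = \int_{-\infty}^{\infty} 6 e^{- x^{2}}\,dx = 6 \sqrt{\pi}$ gives
$$I(b) = 6 \sqrt{\pi} e^{- \frac{b^{2}}{4}}.$$

Setting $b = \frac{7}{2}$:
$$I = \frac{6 \sqrt{\pi}}{e^{\frac{49}{16}}}.$$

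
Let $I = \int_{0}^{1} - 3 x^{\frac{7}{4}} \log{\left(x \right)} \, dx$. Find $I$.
$\frac{48}{121}$

Begin with the known integral
$$J(a) = \int_{0}^{1} - 3 x^{a} \, dx = - \frac{3}{a + 1}.$$

Differentiating under the integral sign brings down a factor of $\ln x$:
$$\frac{dJ}{da} = \int_{0}^{1} - 3 x^{a} \log{\left(x \right)} \, dx = \frac{3}{\left(a + 1\right)^{2}}.$$

The integral on the left is $I$, so $I = \frac{3}{\left(a + 1\right)^{2}}$.

Setting $a = \frac{7}{4}$:
$$I = \frac{48}{121}.$$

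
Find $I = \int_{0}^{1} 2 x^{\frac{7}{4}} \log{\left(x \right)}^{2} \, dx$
$\frac{256}{1331}$

Start from the elementary integral
$$J(a) = \int_{0}^{1} 2 x^{a} \, dx = \frac{2}{a + 1}.$$

Differentiating under the integral sign brings down a factor of $\ln x$:
$$\frac{dJ}{da} = \int_{0}^{1} 2 x^{a} \log{\left(x \right)} \, dx = - \frac{2}{\left(a + 1\right)^{2}}.$$

Repeating twice in total — each differentiation brings down another $\ln x$ — gives
$$\frac{d^{2}J}{da^{2}} = \int_{0}^{1} 2 x^{a} \log{\left(x \right)}^{2} \, dx = \frac{4}{\left(a + 1\right)^{3}},$$
and the integrand here is exactly the target integrand, so $I = \frac{4}{\left(a + 1\right)^{3}}$.

Setting $a = \frac{7}{4}$:
$$I = \frac{256}{1331}.$$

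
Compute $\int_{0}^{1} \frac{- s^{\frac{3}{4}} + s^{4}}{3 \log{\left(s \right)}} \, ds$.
$- \frac{\log{\left(7 \right)}}{3} + \frac{\log{\left(20 \right)}}{3}$

Consider the one-parameter family: let $I(a) = \int_{0}^{1} \frac{s^{4} - s^{a}}{3 \log{\left(s \right)}} \, ds$.

Since $\dfrac{\partial}{\partial a}\,s^{a} = s^{a} \ln s$, the $\ln s$ in the denominator cancels and
$$\frac{dI}{da} = \int_{0}^{1} - \frac{1}{3} s^{a} \, ds = - \frac{1}{3} \left[\frac{s^{a+1}}{a+1}\right]_0^1 = - \frac{1}{3 a + 3}.$$

Integrating with respect to $a$ gives $I(a) = - \frac{\log{\left(a + 1 \right)}}{3} + \frac{\log{\left(5 \right)}}{3} + C$.

At $a = 4$ the integrand is identically $0$, so $I(4) = 0$. The closed form gives $0$, hence $C = 0$.

Setting $a = \frac{3}{4}$:
$$I = - \frac{\log{\left(7 \right)}}{3} + \frac{\log{\left(20 \right)}}{3}.$$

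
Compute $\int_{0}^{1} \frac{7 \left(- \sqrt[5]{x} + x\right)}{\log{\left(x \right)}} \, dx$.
$\log{\left(\frac{78125}{2187} \right)}$

Consider the one-parameter family: let $I(a) = \int_{0}^{1} \frac{7 \left(x - x^{a}\right)}{\log{\left(x \right)}} \, dx$.

Since $\dfrac{\partial}{\partial a}\,x^{a} = x^{a} \ln x$, the $\ln x$ in the denominator cancels and
$$\frac{dI}{da} = \int_{0}^{1} -7 x^{a} \, dx = -7 \left[\frac{x^{a+1}}{a+1}\right]_0^1 = - \frac{7}{a + 1}.$$

Integrating with respect to $a$ gives $I(a) = \log{\left(\frac{128}{\left(a + 1\right)^{7}} \right)} + C$.

At $a = 1$ the integrand is identically $0$, so $I(1) = 0$. The closed form gives $0$, hence $C = 0$.

Setting $a = \frac{1}{5}$:
$$I = \log{\left(\frac{78125}{2187} \right)}.$$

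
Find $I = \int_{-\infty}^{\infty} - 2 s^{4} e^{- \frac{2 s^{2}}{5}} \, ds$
$- \frac{75 \sqrt{10} \sqrt{\pi}}{16}$

Begin with the known integral
$$J(a) = \int_{-\infty}^{\infty} - 2 e^{- a s^{2}} \, ds = - \frac{2 \sqrt{\pi}}{\sqrt{a}}.$$

Differentiating under the integral sign brings down a factor of $(-s^2)$:
$$\frac{dJ}{da} = \int_{-\infty}^{\infty} 2 s^{2} e^{- a s^{2}} \, ds = \frac{\sqrt{\pi}}{a^{\frac{3}{2}}}.$$

Repeating twice in total — each differentiation brings down another $(-s^2)$ — gives
$$\frac{d^{2}J}{da^{2}} = \int_{-\infty}^{\infty} - 2 s^{4} e^{- a s^{2}} \, ds = - \frac{3 \sqrt{\pi}}{2 a^{\frac{5}{2}}},$$
and the integrand here is exactly the target integrand, so $I = - \frac{3 \sqrt{\pi}}{2 a^{\frac{5}{2}}}$.

Setting $a = \frac{2}{5}$:
$$I = - \frac{75 \sqrt{10} \sqrt{\pi}}{16}.$$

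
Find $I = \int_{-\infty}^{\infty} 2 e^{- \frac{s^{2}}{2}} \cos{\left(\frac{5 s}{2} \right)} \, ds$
$\frac{2 \sqrt{2} \sqrt{\pi}}{e^{\frac{25}{8}}}$

Let $b$ denote the cosine frequency and define $I(b) = \int_{-\infty}^{\infty} 2 e^{- \frac{s^{2}}{2}} \cos{\left(b s \right)} \, ds$.

Differentiating under the integral sign,
$$I'(b) = \int_{-\infty}^{\infty} - 2 s e^{- \frac{s^{2}}{2}} \sin{\left(b s \right)} \, ds.$$

Integrate $\int_{-\infty}^{\infty} s \sin(b s)\, e^{- \frac{s^{2}}{2}}\, ds$ by parts with $u = \sin(b s)$ and $dv = s\, e^{- \frac{s^{2}}{2}}\, ds$, giving $v = - e^{- \frac{s^{2}}{2}}$. The boundary term vanishes and
$$\int_{-\infty}^{\infty} s \sin(b s)\, e^{- \frac{s^{2}}{2}}\, ds = b \int_{-\infty}^{\infty} \cos(b s)\, e^{- \frac{s^{2}}{2}}\, ds,$$
so $I'(b) = - b\, I(b)$.

This is a separable first-order ODE; solving with the initial condition $I(0) = \int_{-\infty}^{\infty} 2 e^{- \frac{s^{2}}{2}}\,ds = 2 \sqrt{2} \sqrt{\pi}$ gives
$$I(b) = 2 \sqrt{2} \sqrt{\pi} e^{- \frac{b^{2}}{2}}.$$

Setting $b = \frac{5}{2}$:
$$I = \frac{2 \sqrt{2} \sqrt{\pi}}{e^{\frac{25}{8}}}.$$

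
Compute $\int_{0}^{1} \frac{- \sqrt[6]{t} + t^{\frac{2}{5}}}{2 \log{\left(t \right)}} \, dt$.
$- \log{\left(5 \right)} + \frac{\log{\left(30 \right)}}{2}$

Introduce a parameter $a$ in the exponent: let $I(a) = \int_{0}^{1} \frac{- \sqrt[6]{t} + t^{a}}{2 \log{\left(t \right)}} \, dt$.

Since $\dfrac{\partial}{\partial a}\,t^{a} = t^{a} \ln t$, the $\ln t$ in the denominator cancels and
$$\frac{dI}{da} = \int_{0}^{1} \frac{1}{2} t^{a} \, dt = \frac{1}{2} \left[\frac{t^{a+1}}{a+1}\right]_0^1 = \frac{1}{2 \left(a + 1\right)}.$$

Integrating with respect to $a$ gives $I(a) = \log{\left(\frac{\sqrt{42} \sqrt{a + 1}}{7} \right)} + C$.

At $a = \frac{1}{6}$ the integrand is identically $0$, so $I(\frac{1}{6}) = 0$. The closed form gives $0$, hence $C = 0$.

Setting $a = \frac{2}{5}$:
$$I = - \log{\left(5 \right)} + \frac{\log{\left(30 \right)}}{2}.$$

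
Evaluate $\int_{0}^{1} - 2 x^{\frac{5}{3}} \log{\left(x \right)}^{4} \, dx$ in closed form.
$- \frac{729}{2048}$

Begin with the known integral
$$J(a) = \int_{0}^{1} - 2 x^{a} \, dx = - \frac{2}{a + 1}.$$

Differentiating under the integral sign brings down a factor of $\ln x$:
$$\frac{dJ}{da} = \int_{0}^{1} - 2 x^{a} \log{\left(x \right)} \, dx = \frac{2}{\left(a + 1\right)^{2}}.$$

Repeating $4$ times in total — each differentiation brings down another $\ln x$ — gives
$$\frac{d^{4}J}{da^{4}} = \int_{0}^{1} - 2 x^{a} \log{\left(x \right)}^{4} \, dx = - \frac{48}{\left(a + 1\right)^{5}},$$
and the integrand here is exactly the target integrand, so $I = - \frac{48}{\left(a + 1\right)^{5}}$.

Setting $a = \frac{5}{3}$:
$$I = - \frac{729}{2048}.$$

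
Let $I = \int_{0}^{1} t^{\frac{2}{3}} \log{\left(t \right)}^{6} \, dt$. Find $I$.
$\frac{314928}{15625}$

Consider the simpler parametrised integral
$$J(a) = \int_{0}^{1} t^{a} \, dt = \frac{1}{a + 1}.$$

Differentiating under the integral sign brings down a factor of $\ln t$:
$$\frac{dJ}{da} = \int_{0}^{1} t^{a} \log{\left(t \right)} \, dt = - \frac{1}{\left(a + 1\right)^{2}}.$$

Repeating $6$ times in total — each differentiation brings down another $\ln t$ — gives
$$\frac{d^{6}J}{da^{6}} = \int_{0}^{1} t^{a} \log{\left(t \right)}^{6} \, dt = \frac{720}{\left(a + 1\right)^{7}},$$
and the integrand here is exactly the target integrand, so $I = \frac{720}{\left(a + 1\right)^{7}}$.

Setting $a = \frac{2}{3}$:
$$I = \frac{314928}{15625}.$$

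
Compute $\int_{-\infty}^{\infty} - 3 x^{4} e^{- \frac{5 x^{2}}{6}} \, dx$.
$- \frac{81 \sqrt{30} \sqrt{\pi}}{125}$

Begin with the known integral
$$J(a) = \int_{-\infty}^{\infty} - 3 e^{- a x^{2}} \, dx = - \frac{3 \sqrt{\pi}}{\sqrt{a}}.$$

Differentiating under the integral sign brings down a factor of $(-x^2)$:
$$\frac{dJ}{da} = \int_{-\infty}^{\infty} 3 x^{2} e^{- a x^{2}} \, dx = \frac{3 \sqrt{\pi}}{2 a^{\frac{3}{2}}}.$$

Repeating twice in total — each differentiation brings down another $(-x^2)$ — gives
$$\frac{d^{2}J}{da^{2}} = \int_{-\infty}^{\infty} - 3 x^{4} e^{- a x^{2}} \, dx = - \frac{9 \sqrt{\pi}}{4 a^{\frac{5}{2}}},$$
and the integrand here is exactly the target integrand, so $I = - \frac{9 \sqrt{\pi}}{4 a^{\frac{5}{2}}}$.

Setting $a = \frac{5}{6}$:
$$I = - \frac{81 \sqrt{30} \sqrt{\pi}}{125}.$$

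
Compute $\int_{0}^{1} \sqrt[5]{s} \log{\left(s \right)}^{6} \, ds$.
$\frac{390625}{1944}$

Consider the simpler parametrised integral
$$J(a) = \int_{0}^{1} s^{a} \, ds = \frac{1}{a + 1}.$$

Differentiating under the integral sign brings down a factor of $\ln s$:
$$\frac{dJ}{da} = \int_{0}^{1} s^{a} \log{\left(s \right)} \, ds = - \frac{1}{\left(a + 1\right)^{2}}.$$

Repeating $6$ times in total — each differentiation brings down another $\ln s$ — gives
$$\frac{d^{6}J}{da^{6}} = \int_{0}^{1} s^{a} \log{\left(s \right)}^{6} \, ds = \frac{720}{\left(a + 1\right)^{7}},$$
and the integrand here is exactly the target integrand, so $I = \frac{720}{\left(a + 1\right)^{7}}$.

Setting $a = \frac{1}{5}$:
$$I = \frac{390625}{1944}.$$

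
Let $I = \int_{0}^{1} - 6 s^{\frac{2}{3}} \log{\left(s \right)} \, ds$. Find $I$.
$\frac{54}{25}$

Begin with the known integral
$$J(a) = \int_{0}^{1} - 6 s^{a} \, ds = - \frac{6}{a + 1}.$$

Differentiating under the integral sign brings down a factor of $\ln s$:
$$\frac{dJ}{da} = \int_{0}^{1} - 6 s^{a} \log{\left(s \right)} \, ds = \frac{6}{\left(a + 1\right)^{2}}.$$

The integral on the left is $I$, so $I = \frac{6}{\left(a + 1\right)^{2}}$.

Setting $a = \frac{2}{3}$:
$$I = \frac{54}{25}.$$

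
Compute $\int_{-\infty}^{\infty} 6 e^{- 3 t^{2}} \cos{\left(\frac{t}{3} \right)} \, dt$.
$\frac{2 \sqrt{3} \sqrt{\pi}}{e^{\frac{1}{108}}}$

Let $b$ denote the cosine frequency and define $I(b) = \int_{-\infty}^{\infty} 6 e^{- 3 t^{2}} \cos{\left(b t \right)} \, dt$.

Differentiating under the integral sign,
$$I'(b) = \int_{-\infty}^{\infty} - 6 t e^{- 3 t^{2}} \sin{\left(b t \right)} \, dt.$$

Integrate $\int_{-\infty}^{\infty} t \sin(b t)\, e^{- 3 t^{2}}\, dt$ by parts with $u = \sin(b t)$ and $dv = t\, e^{- 3 t^{2}}\, dt$, giving $v = - \frac{e^{- 3 t^{2}}}{6}$. The boundary term vanishes and
$$\int_{-\infty}^{\infty} t \sin(b t)\, e^{- 3 t^{2}}\, dt = \frac{b}{6} \int_{-\infty}^{\infty} \cos(b t)\, e^{- 3 t^{2}}\, dt,$$
so $I'(b) = - \frac{b}{6}\, I(b)$.

This is a separable first-order ODE; solving with the initial condition $I(0) = \int_{-\infty}^{\infty} 6 e^{- 3 t^{2}}\,dt = 2 \sqrt{3} \sqrt{\pi}$ gives
$$I(b) = 2 \sqrt{3} \sqrt{\pi} e^{- \frac{b^{2}}{12}}.$$

Setting $b = \frac{1}{3}$:
$$I = \frac{2 \sqrt{3} \sqrt{\pi}}{e^{\frac{1}{108}}}.$$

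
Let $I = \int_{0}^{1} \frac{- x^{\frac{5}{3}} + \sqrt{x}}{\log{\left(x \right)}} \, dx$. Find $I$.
$- \log{\left(\frac{16}{9} \right)}$

Replace the exponent $\frac{5}{3}$ by a parameter $a$: let $I(a) = \int_{0}^{1} \frac{\sqrt{x} - x^{a}}{\log{\left(x \right)}} \, dx$.

Since $\dfrac{\partial}{\partial a}\,x^{a} = x^{a} \ln x$, the $\ln x$ in the denominator cancels and
$$\frac{dI}{da} = \int_{0}^{1} -1 x^{a} \, dx = -1 \left[\frac{x^{a+1}}{a+1}\right]_0^1 = - \frac{1}{a + 1}.$$

Integrating with respect to $a$ gives $I(a) = - \log{\left(\frac{2 a}{3} + \frac{2}{3} \right)} + C$.

At $a = \frac{1}{2}$ the integrand is identically $0$, so $I(\frac{1}{2}) = 0$. The closed form gives $0$, hence $C = 0$.

Setting $a = \frac{5}{3}$:
$$I = - \log{\left(\frac{16}{9} \right)}.$$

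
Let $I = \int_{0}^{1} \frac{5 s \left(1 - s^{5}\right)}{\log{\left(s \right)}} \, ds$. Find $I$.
$\log{\left(\frac{32}{16807} \right)}$

Consider the one-parameter family: let $I(a) = \int_{0}^{1} \frac{5 \left(s - s^{a}\right)}{\log{\left(s \right)}} \, ds$.

Since $\dfrac{\partial}{\partial a}\,s^{a} = s^{a} \ln s$, the $\ln s$ in the denominator cancels and
$$\frac{dI}{da} = \int_{0}^{1} -5 s^{a} \, ds = -5 \left[\frac{s^{a+1}}{a+1}\right]_0^1 = - \frac{5}{a + 1}.$$

Integrating with respect to $a$ gives $I(a) = \log{\left(\frac{32}{\left(a + 1\right)^{5}} \right)} + C$.

At $a = 1$ the integrand is identically $0$, so $I(1) = 0$. The closed form gives $0$, hence $C = 0$.

Setting $a = 6$:
$$I = \log{\left(\frac{32}{16807} \right)}.$$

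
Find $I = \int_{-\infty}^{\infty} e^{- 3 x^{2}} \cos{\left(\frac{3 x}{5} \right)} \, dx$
$\frac{\sqrt{3} \sqrt{\pi}}{3 e^{\frac{3}{100}}}$

Let $b$ denote the cosine frequency and define $I(b) = \int_{-\infty}^{\infty} e^{- 3 x^{2}} \cos{\left(b x \right)} \, dx$.

Differentiating under the integral sign,
$$I'(b) = \int_{-\infty}^{\infty} - x e^{- 3 x^{2}} \sin{\left(b x \right)} \, dx.$$

Integrate $\int_{-\infty}^{\infty} x \sin(b x)\, e^{- 3 x^{2}}\, dx$ by parts with $u = \sin(b x)$ and $dv = x\, e^{- 3 x^{2}}\, dx$, giving $v = - \frac{e^{- 3 x^{2}}}{6}$. The boundary term vanishes and
$$\int_{-\infty}^{\infty} x \sin(b x)\, e^{- 3 x^{2}}\, dx = \frac{b}{6} \int_{-\infty}^{\infty} \cos(b x)\, e^{- 3 x^{2}}\, dx,$$
so $I'(b) = - \frac{b}{6}\, I(b)$.

This is a separable first-order ODE; solving with the initial condition $I(0) = \int_{-\infty}^{\infty} e^{- 3 x^{2}}\,dx = \frac{\sqrt{3} \sqrt{\pi}}{3}$ gives
$$I(b) = \frac{\sqrt{3} \sqrt{\pi} e^{- \frac{b^{2}}{12}}}{3}.$$

Setting $b = \frac{3}{5}$:
$$I = \frac{\sqrt{3} \sqrt{\pi}}{3 e^{\frac{3}{100}}}.$$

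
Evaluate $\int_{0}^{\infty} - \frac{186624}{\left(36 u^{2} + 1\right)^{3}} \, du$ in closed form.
$- 5832 \pi$

Start from the standard arctangent integral
$$J(a) = \int_{0}^{\infty} - \frac{4}{a^{2} + u^{2}} \, du = - \frac{2 \pi}{a}.$$

Differentiating under the integral sign with respect to $a$,
$$\frac{dJ}{da} = \int_{0}^{\infty} \frac{8 a}{\left(a^{2} + u^{2}\right)^{2}} \, du = \frac{2 \pi}{a^{2}},$$
so $\int_{0}^{\infty} - \frac{4}{\left(a^{2} + u^{2}\right)^{2}} \, du = - \frac{\pi}{a^{3}}$.

Repeating — each differentiation of $1/(u^2+a^2)^j$ produces $-2ja/(u^2+a^2)^{j+1}$ — and dividing through by $-2ja$ at each step yields, after $2$ differentiations in total,
$$\int_{0}^{\infty} - \frac{4}{\left(a^{2} + u^{2}\right)^{3}} \, du = - \frac{3 \pi}{4 a^{5}}.$$

Setting $a = \frac{1}{6}$:
$$I = - 5832 \pi.$$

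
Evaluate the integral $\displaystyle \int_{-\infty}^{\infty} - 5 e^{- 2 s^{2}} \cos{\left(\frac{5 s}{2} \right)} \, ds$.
$- \frac{5 \sqrt{2} \sqrt{\pi}}{2 e^{\frac{25}{32}}}$

Treat the cosine frequency as a parameter and define $I(b) = \int_{-\infty}^{\infty} - 5 e^{- 2 s^{2}} \cos{\left(b s \right)} \, ds$.

Differentiating under the integral sign,
$$I'(b) = \int_{-\infty}^{\infty} 5 s e^{- 2 s^{2}} \sin{\left(b s \right)} \, ds.$$

Integrate $\int_{-\infty}^{\infty} s \sin(b s)\, e^{- 2 s^{2}}\, ds$ by parts with $u = \sin(b s)$ and $dv = s\, e^{- 2 s^{2}}\, ds$, giving $v = - \frac{e^{- 2 s^{2}}}{4}$. The boundary term vanishes and
$$\int_{-\infty}^{\infty} s \sin(b s)\, e^{- 2 s^{2}}\, ds = \frac{b}{4} \int_{-\infty}^{\infty} \cos(b s)\, e^{- 2 s^{2}}\, ds,$$
so $I'(b) = - \frac{b}{4}\, I(b)$.

This is a separable first-order ODE; solving with the initial condition $I(0) = \int_{-\infty}^{\infty} - 5 e^{- 2 s^{2}}\,ds = - \frac{5 \sqrt{2} \sqrt{\pi}}{2}$ gives
$$I(b) = - \frac{5 \sqrt{2} \sqrt{\pi} e^{- \frac{b^{2}}{8}}}{2}.$$

Setting $b = \frac{5}{2}$:
$$I = - \frac{5 \sqrt{2} \sqrt{\pi}}{2 e^{\frac{25}{32}}}.$$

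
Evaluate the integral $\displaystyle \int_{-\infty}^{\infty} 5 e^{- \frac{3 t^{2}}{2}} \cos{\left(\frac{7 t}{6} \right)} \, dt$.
$\frac{5 \sqrt{6} \sqrt{\pi}}{3 e^{\frac{49}{216}}}$

Treat the cosine frequency as a parameter and define $I(b) = \int_{-\infty}^{\infty} 5 e^{- \frac{3 t^{2}}{2}} \cos{\left(b t \right)} \, dt$.

Differentiating under the integral sign,
$$I'(b) = \int_{-\infty}^{\infty} - 5 t e^{- \frac{3 t^{2}}{2}} \sin{\left(b t \right)} \, dt.$$

Integrate $\int_{-\infty}^{\infty} t \sin(b t)\, e^{- \frac{3 t^{2}}{2}}\, dt$ by parts with $u = \sin(b t)$ and $dv = t\, e^{- \frac{3 t^{2}}{2}}\, dt$, giving $v = - \frac{e^{- \frac{3 t^{2}}{2}}}{3}$. The boundary term vanishes and
$$\int_{-\infty}^{\infty} t \sin(b t)\, e^{- \frac{3 t^{2}}{2}}\, dt = \frac{b}{3} \int_{-\infty}^{\infty} \cos(b t)\, e^{- \frac{3 t^{2}}{2}}\, dt,$$
so $I'(b) = - \frac{b}{3}\, I(b)$.

This is a separable first-order ODE; solving with the initial condition $I(0) = \int_{-\infty}^{\infty} 5 e^{- \frac{3 t^{2}}{2}}\,dt = \frac{5 \sqrt{6} \sqrt{\pi}}{3}$ gives
$$I(b) = \frac{5 \sqrt{6} \sqrt{\pi} e^{- \frac{b^{2}}{6}}}{3}.$$

Setting $b = \frac{7}{6}$:
$$I = \frac{5 \sqrt{6} \sqrt{\pi}}{3 e^{\frac{49}{216}}}.$$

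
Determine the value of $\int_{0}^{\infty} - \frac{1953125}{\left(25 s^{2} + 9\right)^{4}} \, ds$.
$- \frac{1953125 \pi}{69984}$

Start from the standard arctangent integral
$$J(a) = \int_{0}^{\infty} - \frac{5}{a^{2} + s^{2}} \, ds = - \frac{5 \pi}{2 a}.$$

Differentiating under the integral sign with respect to $a$,
$$\frac{dJ}{da} = \int_{0}^{\infty} \frac{10 a}{\left(a^{2} + s^{2}\right)^{2}} \, ds = \frac{5 \pi}{2 a^{2}},$$
so $\int_{0}^{\infty} - \frac{5}{\left(a^{2} + s^{2}\right)^{2}} \, ds = - \frac{5 \pi}{4 a^{3}}$.

Repeating — each differentiation of $1/(s^2+a^2)^j$ produces $-2ja/(s^2+a^2)^{j+1}$ — and dividing through by $-2ja$ at each step yields, after $3$ differentiations in total,
$$\int_{0}^{\infty} - \frac{5}{\left(a^{2} + s^{2}\right)^{4}} \, ds = - \frac{25 \pi}{32 a^{7}}.$$

Setting $a = \frac{3}{5}$:
$$I = - \frac{1953125 \pi}{69984}.$$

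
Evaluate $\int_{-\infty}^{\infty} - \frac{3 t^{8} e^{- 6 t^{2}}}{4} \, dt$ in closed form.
$- \frac{35 \sqrt{6} \sqrt{\pi}}{55296}$

Start from the elementary integral
$$J(a) = \int_{-\infty}^{\infty} - \frac{3 e^{- a t^{2}}}{4} \, dt = - \frac{3 \sqrt{\pi}}{4 \sqrt{a}}.$$

Differentiating under the integral sign brings down a factor of $(-t^2)$:
$$\frac{dJ}{da} = \int_{-\infty}^{\infty} \frac{3 t^{2} e^{- a t^{2}}}{4} \, dt = \frac{3 \sqrt{\pi}}{8 a^{\frac{3}{2}}}.$$

Repeating $4$ times in total — each differentiation brings down another $(-t^2)$ — gives
$$\frac{d^{4}J}{da^{4}} = \int_{-\infty}^{\infty} - \frac{3 t^{8} e^{- a t^{2}}}{4} \, dt = - \frac{315 \sqrt{\pi}}{64 a^{\frac{9}{2}}},$$
and the integrand here is exactly the target integrand, so $I = - \frac{315 \sqrt{\pi}}{64 a^{\frac{9}{2}}}$.

Setting $a = 6$:
$$I = - \frac{35 \sqrt{6} \sqrt{\pi}}{55296}.$$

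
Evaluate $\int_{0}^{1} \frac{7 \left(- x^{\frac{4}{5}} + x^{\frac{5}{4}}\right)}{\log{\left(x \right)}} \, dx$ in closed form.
$- \log{\left(\frac{16384}{78125} \right)}$

Consider the one-parameter family: let $I(a) = \int_{0}^{1} \frac{7 \left(x^{\frac{5}{4}} - x^{a}\right)}{\log{\left(x \right)}} \, dx$.

Since $\dfrac{\partial}{\partial a}\,x^{a} = x^{a} \ln x$, the $\ln x$ in the denominator cancels and
$$\frac{dI}{da} = \int_{0}^{1} -7 x^{a} \, dx = -7 \left[\frac{x^{a+1}}{a+1}\right]_0^1 = - \frac{7}{a + 1}.$$

Integrating with respect to $a$ gives $I(a) = - \log{\left(\frac{16384 \left(a + 1\right)^{7}}{4782969} \right)} + C$.

At $a = \frac{5}{4}$ the integrand is identically $0$, so $I(\frac{5}{4}) = 0$. The closed form gives $0$, hence $C = 0$.

Setting $a = \frac{4}{5}$:
$$I = - \log{\left(\frac{16384}{78125} \right)}.$$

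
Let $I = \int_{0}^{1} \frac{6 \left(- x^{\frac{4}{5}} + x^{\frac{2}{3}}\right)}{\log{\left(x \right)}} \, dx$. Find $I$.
$\log{\left(\frac{244140625}{387420489} \right)}$

Replace the exponent $\frac{2}{3}$ by a parameter $a$: let $I(a) = \int_{0}^{1} \frac{6 \left(- x^{\frac{4}{5}} + x^{a}\right)}{\log{\left(x \right)}} \, dx$.

Since $\dfrac{\partial}{\partial a}\,x^{a} = x^{a} \ln x$, the $\ln x$ in the denominator cancels and
$$\frac{dI}{da} = \int_{0}^{1} 6 x^{a} \, dx = 6 \left[\frac{x^{a+1}}{a+1}\right]_0^1 = \frac{6}{a + 1}.$$

Integrating with respect to $a$ gives $I(a) = \log{\left(\frac{15625 \left(a + 1\right)^{6}}{531441} \right)} + C$.

At $a = \frac{4}{5}$ the integrand is identically $0$, so $I(\frac{4}{5}) = 0$. The closed form gives $0$, hence $C = 0$.

Setting $a = \frac{2}{3}$:
$$I = \log{\left(\frac{244140625}{387420489} \right)}.$$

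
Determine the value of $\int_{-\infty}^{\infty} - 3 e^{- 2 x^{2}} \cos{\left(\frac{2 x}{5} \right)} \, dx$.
$- \frac{3 \sqrt{2} \sqrt{\pi}}{2 e^{\frac{1}{50}}}$

Treat the cosine frequency as a parameter and define $I(b) = \int_{-\infty}^{\infty} - 3 e^{- 2 x^{2}} \cos{\left(b x \right)} \, dx$.

Differentiating under the integral sign,
$$I'(b) = \int_{-\infty}^{\infty} 3 x e^{- 2 x^{2}} \sin{\left(b x \right)} \, dx.$$

Integrate $\int_{-\infty}^{\infty} x \sin(b x)\, e^{- 2 x^{2}}\, dx$ by parts with $u = \sin(b x)$ and $dv = x\, e^{- 2 x^{2}}\, dx$, giving $v = - \frac{e^{- 2 x^{2}}}{4}$. The boundary term vanishes and
$$\int_{-\infty}^{\infty} x \sin(b x)\, e^{- 2 x^{2}}\, dx = \frac{b}{4} \int_{-\infty}^{\infty} \cos(b x)\, e^{- 2 x^{2}}\, dx,$$
so $I'(b) = - \frac{b}{4}\, I(b)$.

This is a separable first-order ODE; solving with the initial condition $I(0) = \int_{-\infty}^{\infty} - 3 e^{- 2 x^{2}}\,dx = - \frac{3 \sqrt{2} \sqrt{\pi}}{2}$ gives
$$I(b) = - \frac{3 \sqrt{2} \sqrt{\pi} e^{- \frac{b^{2}}{8}}}{2}.$$

Setting $b = \frac{2}{5}$:
$$I = - \frac{3 \sqrt{2} \sqrt{\pi}}{2 e^{\frac{1}{50}}}.$$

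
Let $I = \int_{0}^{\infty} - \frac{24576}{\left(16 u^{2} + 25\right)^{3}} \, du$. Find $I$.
$- \frac{1152 \pi}{3125}$

Recall the elementary integral
$$J(a) = \int_{0}^{\infty} - \frac{6}{a^{2} + u^{2}} \, du = - \frac{3 \pi}{a}.$$

Differentiating under the integral sign with respect to $a$,
$$\frac{dJ}{da} = \int_{0}^{\infty} \frac{12 a}{\left(a^{2} + u^{2}\right)^{2}} \, du = \frac{3 \pi}{a^{2}},$$
so $\int_{0}^{\infty} - \frac{6}{\left(a^{2} + u^{2}\right)^{2}} \, du = - \frac{3 \pi}{2 a^{3}}$.

Repeating — each differentiation of $1/(u^2+a^2)^j$ produces $-2ja/(u^2+a^2)^{j+1}$ — and dividing through by $-2ja$ at each step yields, after $2$ differentiations in total,
$$\int_{0}^{\infty} - \frac{6}{\left(a^{2} + u^{2}\right)^{3}} \, du = - \frac{9 \pi}{8 a^{5}}.$$

Setting $a = \frac{5}{4}$:
$$I = - \frac{1152 \pi}{3125}.$$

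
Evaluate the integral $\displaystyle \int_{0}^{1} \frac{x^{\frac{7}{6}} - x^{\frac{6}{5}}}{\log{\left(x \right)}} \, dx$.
$\log{\left(\frac{65}{66} \right)}$

Consider the one-parameter family: let $I(a) = \int_{0}^{1} \frac{- x^{\frac{6}{5}} + x^{a}}{\log{\left(x \right)}} \, dx$.

Since $\dfrac{\partial}{\partial a}\,x^{a} = x^{a} \ln x$, the $\ln x$ in the denominator cancels and
$$\frac{dI}{da} = \int_{0}^{1} x^{a} \, dx = \left[\frac{x^{a+1}}{a+1}\right]_0^1 = \frac{1}{a + 1}.$$

Integrating with respect to $a$ gives $I(a) = \log{\left(\frac{5 a}{11} + \frac{5}{11} \right)} + C$.

At $a = \frac{6}{5}$ the integrand is identically $0$, so $I(\frac{6}{5}) = 0$. The closed form gives $0$, hence $C = 0$.

Setting $a = \frac{7}{6}$:
$$I = \log{\left(\frac{65}{66} \right)}.$$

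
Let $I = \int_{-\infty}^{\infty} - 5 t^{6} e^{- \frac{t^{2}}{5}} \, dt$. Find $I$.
$- \frac{9375 \sqrt{5} \sqrt{\pi}}{8}$

Start from the elementary integral
$$J(a) = \int_{-\infty}^{\infty} - 5 e^{- a t^{2}} \, dt = - \frac{5 \sqrt{\pi}}{\sqrt{a}}.$$

Differentiating under the integral sign brings down a factor of $(-t^2)$:
$$\frac{dJ}{da} = \int_{-\infty}^{\infty} 5 t^{2} e^{- a t^{2}} \, dt = \frac{5 \sqrt{\pi}}{2 a^{\frac{3}{2}}}.$$

Repeating $3$ times in total — each differentiation brings down another $(-t^2)$ — gives
$$\frac{d^{3}J}{da^{3}} = \int_{-\infty}^{\infty} 5 t^{6} e^{- a t^{2}} \, dt = \frac{75 \sqrt{\pi}}{8 a^{\frac{7}{2}}},$$
and the integrand here is $(-1)^{3}$ times the target integrand, so $I = (-1)^{3}\,\frac{d^{3}J}{da^{3}} = - \frac{75 \sqrt{\pi}}{8 a^{\frac{7}{2}}}$.

Setting $a = \frac{1}{5}$:
$$I = - \frac{9375 \sqrt{5} \sqrt{\pi}}{8}.$$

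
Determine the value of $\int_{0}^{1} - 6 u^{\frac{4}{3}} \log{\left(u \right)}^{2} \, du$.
$- \frac{324}{343}$

Start from the elementary integral
$$J(a) = \int_{0}^{1} - 6 u^{a} \, du = - \frac{6}{a + 1}.$$

Differentiating under the integral sign brings down a factor of $\ln u$:
$$\frac{dJ}{da} = \int_{0}^{1} - 6 u^{a} \log{\left(u \right)} \, du = \frac{6}{\left(a + 1\right)^{2}}.$$

Repeating twice in total — each differentiation brings down another $\ln u$ — gives
$$\frac{d^{2}J}{da^{2}} = \int_{0}^{1} - 6 u^{a} \log{\left(u \right)}^{2} \, du = - \frac{12}{\left(a + 1\right)^{3}},$$
and the integrand here is exactly the target integrand, so $I = - \frac{12}{\left(a + 1\right)^{3}}$.

Setting $a = \frac{4}{3}$:
$$I = - \frac{324}{343}.$$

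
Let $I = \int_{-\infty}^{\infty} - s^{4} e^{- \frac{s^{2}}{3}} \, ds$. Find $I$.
$- \frac{27 \sqrt{3} \sqrt{\pi}}{4}$

Consider the simpler parametrised integral
$$J(a) = \int_{-\infty}^{\infty} - e^{- a s^{2}} \, ds = - \frac{\sqrt{\pi}}{\sqrt{a}}.$$

Differentiating under the integral sign brings down a factor of $(-s^2)$:
$$\frac{dJ}{da} = \int_{-\infty}^{\infty} s^{2} e^{- a s^{2}} \, ds = \frac{\sqrt{\pi}}{2 a^{\frac{3}{2}}}.$$

Repeating twice in total — each differentiation brings down another $(-s^2)$ — gives
$$\frac{d^{2}J}{da^{2}} = \int_{-\infty}^{\infty} - s^{4} e^{- a s^{2}} \, ds = - \frac{3 \sqrt{\pi}}{4 a^{\frac{5}{2}}},$$
and the integrand here is exactly the target integrand, so $I = - \frac{3 \sqrt{\pi}}{4 a^{\frac{5}{2}}}$.

Setting $a = \frac{1}{3}$:
$$I = - \frac{27 \sqrt{3} \sqrt{\pi}}{4}.$$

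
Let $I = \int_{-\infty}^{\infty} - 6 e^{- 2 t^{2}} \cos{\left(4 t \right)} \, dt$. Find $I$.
$- \frac{3 \sqrt{2} \sqrt{\pi}}{e^{2}}$

Treat the cosine frequency as a parameter and define $I(b) = \int_{-\infty}^{\infty} - 6 e^{- 2 t^{2}} \cos{\left(b t \right)} \, dt$.

Differentiating under the integral sign,
$$I'(b) = \int_{-\infty}^{\infty} 6 t e^{- 2 t^{2}} \sin{\left(b t \right)} \, dt.$$

Integrate $\int_{-\infty}^{\infty} t \sin(b t)\, e^{- 2 t^{2}}\, dt$ by parts with $u = \sin(b t)$ and $dv = t\, e^{- 2 t^{2}}\, dt$, giving $v = - \frac{e^{- 2 t^{2}}}{4}$. The boundary term vanishes and
$$\int_{-\infty}^{\infty} t \sin(b t)\, e^{- 2 t^{2}}\, dt = \frac{b}{4} \int_{-\infty}^{\infty} \cos(b t)\, e^{- 2 t^{2}}\, dt,$$
so $I'(b) = - \frac{b}{4}\, I(b)$.

This is a separable first-order ODE; solving with the initial condition $I(0) = \int_{-\infty}^{\infty} - 6 e^{- 2 t^{2}}\,dt = - 3 \sqrt{2} \sqrt{\pi}$ gives
$$I(b) = - 3 \sqrt{2} \sqrt{\pi} e^{- \frac{b^{2}}{8}}.$$

Setting $b = 4$:
$$I = - \frac{3 \sqrt{2} \sqrt{\pi}}{e^{2}}.$$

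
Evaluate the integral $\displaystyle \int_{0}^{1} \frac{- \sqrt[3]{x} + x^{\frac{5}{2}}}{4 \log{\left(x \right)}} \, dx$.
$\log{\left(\frac{\sqrt[4]{42}}{2} \right)}$

Consider the one-parameter family: let $I(a) = \int_{0}^{1} \frac{x^{\frac{5}{2}} - x^{a}}{4 \log{\left(x \right)}} \, dx$.

Since $\dfrac{\partial}{\partial a}\,x^{a} = x^{a} \ln x$, the $\ln x$ in the denominator cancels and
$$\frac{dI}{da} = \int_{0}^{1} - \frac{1}{4} x^{a} \, dx = - \frac{1}{4} \left[\frac{x^{a+1}}{a+1}\right]_0^1 = - \frac{1}{4 a + 4}.$$

Integrating with respect to $a$ gives $I(a) = - \frac{\log{\left(a + 1 \right)}}{4} - \frac{\log{\left(2 \right)}}{4} + \frac{\log{\left(7 \right)}}{4} + C$.

At $a = \frac{5}{2}$ the integrand is identically $0$, so $I(\frac{5}{2}) = 0$. The closed form gives $0$, hence $C = 0$.

Setting $a = \frac{1}{3}$:
$$I = \log{\left(\frac{\sqrt[4]{42}}{2} \right)}.$$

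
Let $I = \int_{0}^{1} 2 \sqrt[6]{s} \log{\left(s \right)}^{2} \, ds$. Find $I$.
$\frac{864}{343}$

Begin with the known integral
$$J(a) = \int_{0}^{1} 2 s^{a} \, ds = \frac{2}{a + 1}.$$

Differentiating under the integral sign brings down a factor of $\ln s$:
$$\frac{dJ}{da} = \int_{0}^{1} 2 s^{a} \log{\left(s \right)} \, ds = - \frac{2}{\left(a + 1\right)^{2}}.$$

Repeating twice in total — each differentiation brings down another $\ln s$ — gives
$$\frac{d^{2}J}{da^{2}} = \int_{0}^{1} 2 s^{a} \log{\left(s \right)}^{2} \, ds = \frac{4}{\left(a + 1\right)^{3}},$$
and the integrand here is exactly the target integrand, so $I = \frac{4}{\left(a + 1\right)^{3}}$.

Setting $a = \frac{1}{6}$:
$$I = \frac{864}{343}.$$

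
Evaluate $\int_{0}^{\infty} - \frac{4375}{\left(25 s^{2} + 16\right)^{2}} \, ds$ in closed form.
$- \frac{875 \pi}{256}$

Recall the elementary integral
$$J(a) = \int_{0}^{\infty} - \frac{7}{a^{2} + s^{2}} \, ds = - \frac{7 \pi}{2 a}.$$

Differentiating under the integral sign with respect to $a$,
$$\frac{dJ}{da} = \int_{0}^{\infty} \frac{14 a}{\left(a^{2} + s^{2}\right)^{2}} \, ds = \frac{7 \pi}{2 a^{2}},$$
so $\int_{0}^{\infty} - \frac{7}{\left(a^{2} + s^{2}\right)^{2}} \, ds = - \frac{7 \pi}{4 a^{3}}$.

Setting $a = \frac{4}{5}$:
$$I = - \frac{875 \pi}{256}.$$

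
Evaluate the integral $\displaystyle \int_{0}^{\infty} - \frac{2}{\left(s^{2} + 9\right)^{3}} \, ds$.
$- \frac{\pi}{648}$

Recall the elementary integral
$$J(a) = \int_{0}^{\infty} - \frac{2}{a^{2} + s^{2}} \, ds = - \frac{\pi}{a}.$$

Differentiating under the integral sign with respect to $a$,
$$\frac{dJ}{da} = \int_{0}^{\infty} \frac{4 a}{\left(a^{2} + s^{2}\right)^{2}} \, ds = \frac{\pi}{a^{2}},$$
so $\int_{0}^{\infty} - \frac{2}{\left(a^{2} + s^{2}\right)^{2}} \, ds = - \frac{\pi}{2 a^{3}}$.

Repeating — each differentiation of $1/(s^2+a^2)^j$ produces $-2ja/(s^2+a^2)^{j+1}$ — and dividing through by $-2ja$ at each step yields, after $2$ differentiations in total,
$$\int_{0}^{\infty} - \frac{2}{\left(a^{2} + s^{2}\right)^{3}} \, ds = - \frac{3 \pi}{8 a^{5}}.$$

Setting $a = 3$:
$$I = - \frac{\pi}{648}.$$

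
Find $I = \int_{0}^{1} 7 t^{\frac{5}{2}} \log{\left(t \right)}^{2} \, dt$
$\frac{16}{49}$

Consider the simpler parametrised integral
$$J(a) = \int_{0}^{1} 7 t^{a} \, dt = \frac{7}{a + 1}.$$

Differentiating under the integral sign brings down a factor of $\ln t$:
$$\frac{dJ}{da} = \int_{0}^{1} 7 t^{a} \log{\left(t \right)} \, dt = - \frac{7}{\left(a + 1\right)^{2}}.$$

Repeating twice in total — each differentiation brings down another $\ln t$ — gives
$$\frac{d^{2}J}{da^{2}} = \int_{0}^{1} 7 t^{a} \log{\left(t \right)}^{2} \, dt = \frac{14}{\left(a + 1\right)^{3}},$$
and the integrand here is exactly the target integrand, so $I = \frac{14}{\left(a + 1\right)^{3}}$.

Setting $a = \frac{5}{2}$:
$$I = \frac{16}{49}.$$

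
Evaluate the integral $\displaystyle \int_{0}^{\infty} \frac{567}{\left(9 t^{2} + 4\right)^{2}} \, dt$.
$\frac{189 \pi}{32}$

Start from the standard arctangent integral
$$J(a) = \int_{0}^{\infty} \frac{7}{a^{2} + t^{2}} \, dt = \frac{7 \pi}{2 a}.$$

Differentiating under the integral sign with respect to $a$,
$$\frac{dJ}{da} = \int_{0}^{\infty} - \frac{14 a}{\left(a^{2} + t^{2}\right)^{2}} \, dt = - \frac{7 \pi}{2 a^{2}},$$
so $\int_{0}^{\infty} \frac{7}{\left(a^{2} + t^{2}\right)^{2}} \, dt = \frac{7 \pi}{4 a^{3}}$.

Setting $a = \frac{2}{3}$:
$$I = \frac{189 \pi}{32}.$$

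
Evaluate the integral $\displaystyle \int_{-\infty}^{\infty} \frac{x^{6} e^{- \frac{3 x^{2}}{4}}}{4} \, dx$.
$\frac{20 \sqrt{3} \sqrt{\pi}}{27}$

Consider the simpler parametrised integral
$$J(a) = \int_{-\infty}^{\infty} \frac{e^{- a x^{2}}}{4} \, dx = \frac{\sqrt{\pi}}{4 \sqrt{a}}.$$

Differentiating under the integral sign brings down a factor of $(-x^2)$:
$$\frac{dJ}{da} = \int_{-\infty}^{\infty} - \frac{x^{2} e^{- a x^{2}}}{4} \, dx = - \frac{\sqrt{\pi}}{8 a^{\frac{3}{2}}}.$$

Repeating $3$ times in total — each differentiation brings down another $(-x^2)$ — gives
$$\frac{d^{3}J}{da^{3}} = \int_{-\infty}^{\infty} - \frac{x^{6} e^{- a x^{2}}}{4} \, dx = - \frac{15 \sqrt{\pi}}{32 a^{\frac{7}{2}}},$$
and the integrand here is $(-1)^{3}$ times the target integrand, so $I = (-1)^{3}\,\frac{d^{3}J}{da^{3}} = \frac{15 \sqrt{\pi}}{32 a^{\frac{7}{2}}}$.

Setting $a = \frac{3}{4}$:
$$I = \frac{20 \sqrt{3} \sqrt{\pi}}{27}.$$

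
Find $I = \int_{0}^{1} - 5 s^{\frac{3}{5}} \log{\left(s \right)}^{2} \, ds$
$- \frac{625}{256}$

Begin with the known integral
$$J(a) = \int_{0}^{1} - 5 s^{a} \, ds = - \frac{5}{a + 1}.$$

Differentiating under the integral sign brings down a factor of $\ln s$:
$$\frac{dJ}{da} = \int_{0}^{1} - 5 s^{a} \log{\left(s \right)} \, ds = \frac{5}{\left(a + 1\right)^{2}}.$$

Repeating twice in total — each differentiation brings down another $\ln s$ — gives
$$\frac{d^{2}J}{da^{2}} = \int_{0}^{1} - 5 s^{a} \log{\left(s \right)}^{2} \, ds = - \frac{10}{\left(a + 1\right)^{3}},$$
and the integrand here is exactly the target integrand, so $I = - \frac{10}{\left(a + 1\right)^{3}}$.

Setting $a = \frac{3}{5}$:
$$I = - \frac{625}{256}.$$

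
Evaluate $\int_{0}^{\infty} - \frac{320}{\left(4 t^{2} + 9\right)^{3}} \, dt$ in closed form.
$- \frac{10 \pi}{81}$

Recall the elementary integral
$$J(a) = \int_{0}^{\infty} - \frac{5}{a^{2} + t^{2}} \, dt = - \frac{5 \pi}{2 a}.$$

Differentiating under the integral sign with respect to $a$,
$$\frac{dJ}{da} = \int_{0}^{\infty} \frac{10 a}{\left(a^{2} + t^{2}\right)^{2}} \, dt = \frac{5 \pi}{2 a^{2}},$$
so $\int_{0}^{\infty} - \frac{5}{\left(a^{2} + t^{2}\right)^{2}} \, dt = - \frac{5 \pi}{4 a^{3}}$.

Repeating — each differentiation of $1/(t^2+a^2)^j$ produces $-2ja/(t^2+a^2)^{j+1}$ — and dividing through by $-2ja$ at each step yields, after $2$ differentiations in total,
$$\int_{0}^{\infty} - \frac{5}{\left(a^{2} + t^{2}\right)^{3}} \, dt = - \frac{15 \pi}{16 a^{5}}.$$

Setting $a = \frac{3}{2}$:
$$I = - \frac{10 \pi}{81}.$$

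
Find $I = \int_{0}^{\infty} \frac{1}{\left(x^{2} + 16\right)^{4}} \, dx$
$\frac{5 \pi}{524288}$

Recall the elementary integral
$$J(a) = \int_{0}^{\infty} \frac{1}{a^{2} + x^{2}} \, dx = \frac{\pi}{2 a}.$$

Differentiating under the integral sign with respect to $a$,
$$\frac{dJ}{da} = \int_{0}^{\infty} - \frac{2 a}{\left(a^{2} + x^{2}\right)^{2}} \, dx = - \frac{\pi}{2 a^{2}},$$
so $\int_{0}^{\infty} \frac{1}{\left(a^{2} + x^{2}\right)^{2}} \, dx = \frac{\pi}{4 a^{3}}$.

Repeating — each differentiation of $1/(x^2+a^2)^j$ produces $-2ja/(x^2+a^2)^{j+1}$ — and dividing through by $-2ja$ at each step yields, after $3$ differentiations in total,
$$\int_{0}^{\infty} \frac{1}{\left(a^{2} + x^{2}\right)^{4}} \, dx = \frac{5 \pi}{32 a^{7}}.$$

Setting $a = 4$:
$$I = \frac{5 \pi}{524288}.$$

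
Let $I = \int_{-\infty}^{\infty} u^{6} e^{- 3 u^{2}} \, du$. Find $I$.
$\frac{5 \sqrt{3} \sqrt{\pi}}{216}$

Start from the elementary integral
$$J(a) = \int_{-\infty}^{\infty} e^{- a u^{2}} \, du = \frac{\sqrt{\pi}}{\sqrt{a}}.$$

Differentiating under the integral sign brings down a factor of $(-u^2)$:
$$\frac{dJ}{da} = \int_{-\infty}^{\infty} - u^{2} e^{- a u^{2}} \, du = - \frac{\sqrt{\pi}}{2 a^{\frac{3}{2}}}.$$

Repeating $3$ times in total — each differentiation brings down another $(-u^2)$ — gives
$$\frac{d^{3}J}{da^{3}} = \int_{-\infty}^{\infty} - u^{6} e^{- a u^{2}} \, du = - \frac{15 \sqrt{\pi}}{8 a^{\frac{7}{2}}},$$
and the integrand here is $(-1)^{3}$ times the target integrand, so $I = (-1)^{3}\,\frac{d^{3}J}{da^{3}} = \frac{15 \sqrt{\pi}}{8 a^{\frac{7}{2}}}$.

Setting $a = 3$:
$$I = \frac{5 \sqrt{3} \sqrt{\pi}}{216}.$$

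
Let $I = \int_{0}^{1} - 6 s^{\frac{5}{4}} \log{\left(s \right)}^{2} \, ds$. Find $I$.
$- \frac{256}{243}$

Start from the elementary integral
$$J(a) = \int_{0}^{1} - 6 s^{a} \, ds = - \frac{6}{a + 1}.$$

Differentiating under the integral sign brings down a factor of $\ln s$:
$$\frac{dJ}{da} = \int_{0}^{1} - 6 s^{a} \log{\left(s \right)} \, ds = \frac{6}{\left(a + 1\right)^{2}}.$$

Repeating twice in total — each differentiation brings down another $\ln s$ — gives
$$\frac{d^{2}J}{da^{2}} = \int_{0}^{1} - 6 s^{a} \log{\left(s \right)}^{2} \, ds = - \frac{12}{\left(a + 1\right)^{3}},$$
and the integrand here is exactly the target integrand, so $I = - \frac{12}{\left(a + 1\right)^{3}}$.

Setting $a = \frac{5}{4}$:
$$I = - \frac{256}{243}.$$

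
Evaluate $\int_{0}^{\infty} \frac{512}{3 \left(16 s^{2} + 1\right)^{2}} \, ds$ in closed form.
$\frac{32 \pi}{3}$

Start from the standard arctangent integral
$$J(a) = \int_{0}^{\infty} \frac{2}{3 \left(a^{2} + s^{2}\right)} \, ds = \frac{\pi}{3 a}.$$

Differentiating under the integral sign with respect to $a$,
$$\frac{dJ}{da} = \int_{0}^{\infty} - \frac{4 a}{3 \left(a^{2} + s^{2}\right)^{2}} \, ds = - \frac{\pi}{3 a^{2}},$$
so $\int_{0}^{\infty} \frac{2}{3 \left(a^{2} + s^{2}\right)^{2}} \, ds = \frac{\pi}{6 a^{3}}$.

Setting $a = \frac{1}{4}$:
$$I = \frac{32 \pi}{3}.$$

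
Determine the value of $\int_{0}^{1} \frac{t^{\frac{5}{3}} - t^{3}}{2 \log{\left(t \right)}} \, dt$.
$- \frac{\log{\left(6 \right)}}{2} + \log{\left(2 \right)}$

Introduce a parameter $a$ in the exponent: let $I(a) = \int_{0}^{1} \frac{t^{\frac{5}{3}} - t^{a}}{2 \log{\left(t \right)}} \, dt$.

Since $\dfrac{\partial}{\partial a}\,t^{a} = t^{a} \ln t$, the $\ln t$ in the denominator cancels and
$$\frac{dI}{da} = \int_{0}^{1} - \frac{1}{2} t^{a} \, dt = - \frac{1}{2} \left[\frac{t^{a+1}}{a+1}\right]_0^1 = - \frac{1}{2 a + 2}.$$

Integrating with respect to $a$ gives $I(a) = - \log{\left(\frac{\sqrt{6} \sqrt{a + 1}}{4} \right)} + C$.

At $a = \frac{5}{3}$ the integrand is identically $0$, so $I(\frac{5}{3}) = 0$. The closed form gives $0$, hence $C = 0$.

Setting $a = 3$:
$$I = - \frac{\log{\left(6 \right)}}{2} + \log{\left(2 \right)}.$$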